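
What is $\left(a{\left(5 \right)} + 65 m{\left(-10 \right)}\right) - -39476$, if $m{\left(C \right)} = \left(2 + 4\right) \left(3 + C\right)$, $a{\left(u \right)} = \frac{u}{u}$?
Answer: $36747$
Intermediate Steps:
$a{\left(u \right)} = 1$
$m{\left(C \right)} = 18 + 6 C$ ($m{\left(C \right)} = 6 \left(3 + C\right) = 18 + 6 C$)
$\left(a{\left(5 \right)} + 65 m{\left(-10 \right)}\right) - -39476 = \left(1 + 65 \left(18 + 6 \left(-10\right)\right)\right) - -39476 = \left(1 + 65 \left(18 - 60\right)\right) + 39476 = \left(1 + 65 \left(-42\right)\right) + 39476 = \left(1 - 2730\right) + 39476 = -2729 + 39476 = 36747$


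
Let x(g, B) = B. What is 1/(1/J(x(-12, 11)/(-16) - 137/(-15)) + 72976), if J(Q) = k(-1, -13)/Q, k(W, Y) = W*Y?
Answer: 3120/227687147 ≈ 1.3703e-5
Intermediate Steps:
J(Q) = 13/Q (J(Q) = (-1*(-13))/Q = 13/Q)
1/(1/J(x(-12, 11)/(-16) - 137/(-15)) + 72976) = 1/(1/(13/(11/(-16) - 137/(-15))) + 72976) = 1/(1/(13/(11*(-1/16) - 137*(-1/15))) + 72976) = 1/(1/(13/(-11/16 + 137/15)) + 72976) = 1/(1/(13/(2027/240)) + 72976) = 1/(1/(13*(240/2027)) + 72976) = 1/(1/(3120/2027) + 72976) = 1/(2027/3120 + 72976) = 1/(227687147/3120) = 3120/227687147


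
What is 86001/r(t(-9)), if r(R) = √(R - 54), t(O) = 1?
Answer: -86001*I*√53/53 ≈ -11813.0*I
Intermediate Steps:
r(R) = √(-54 + R)
86001/r(t(-9)) = 86001/(√(-54 + 1)) = 86001/(√(-53)) = 86001/((I*√53)) = 86001*(-I*√53/53) = -86001*I*√53/53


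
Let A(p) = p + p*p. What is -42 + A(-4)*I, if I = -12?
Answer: -186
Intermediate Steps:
A(p) = p + p²
-42 + A(-4)*I = -42 - 4*(1 - 4)*(-12) = -42 - 4*(-3)*(-12) = -42 + 12*(-12) = -42 - 144 = -186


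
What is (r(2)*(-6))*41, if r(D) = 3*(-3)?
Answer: 2214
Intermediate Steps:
r(D) = -9
(r(2)*(-6))*41 = -9*(-6)*41 = 54*41 = 2214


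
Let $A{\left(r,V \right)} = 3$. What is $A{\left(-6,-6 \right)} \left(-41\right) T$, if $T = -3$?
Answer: $369$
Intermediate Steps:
$A{\left(-6,-6 \right)} \left(-41\right) T = 3 \left(-41\right) \left(-3\right) = \left(-123\right) \left(-3\right) = 369$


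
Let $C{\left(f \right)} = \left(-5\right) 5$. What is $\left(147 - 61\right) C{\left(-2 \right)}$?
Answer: $-2150$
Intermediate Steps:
$C{\left(f \right)} = -25$
$\left(147 - 61\right) C{\left(-2 \right)} = \left(147 - 61\right) \left(-25\right) = 86 \left(-25\right) = -2150$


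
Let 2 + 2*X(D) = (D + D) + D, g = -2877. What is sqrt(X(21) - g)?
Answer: sqrt(11630)/2 ≈ 53.921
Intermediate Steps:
X(D) = -1 + 3*D/2 (X(D) = -1 + ((D + D) + D)/2 = -1 + (2*D + D)/2 = -1 + (3*D)/2 = -1 + 3*D/2)
sqrt(X(21) - g) = sqrt((-1 + (3/2)*21) - 1*(-2877)) = sqrt((-1 + 63/2) + 2877) = sqrt(61/2 + 2877) = sqrt(5815/2) = sqrt(11630)/2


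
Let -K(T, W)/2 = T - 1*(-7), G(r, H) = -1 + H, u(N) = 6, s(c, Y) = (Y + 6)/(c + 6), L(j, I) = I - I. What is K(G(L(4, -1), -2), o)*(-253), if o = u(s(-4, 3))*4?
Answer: 2024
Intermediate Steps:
L(j, I) = 0
s(c, Y) = (6 + Y)/(6 + c)
o = 24 (o = 6*4 = 24)
K(T, W) = -14 - 2*T (K(T, W) = -2*(T - 1*(-7)) = -2*(T + 7) = -2*(7 + T) = -14 - 2*T)
K(G(L(4, -1), -2), o)*(-253) = (-14 - 2*(-1 - 2))*(-253) = (-14 - 2*(-3))*(-253) = (-14 + 6)*(-253) = -8*(-253) = 2024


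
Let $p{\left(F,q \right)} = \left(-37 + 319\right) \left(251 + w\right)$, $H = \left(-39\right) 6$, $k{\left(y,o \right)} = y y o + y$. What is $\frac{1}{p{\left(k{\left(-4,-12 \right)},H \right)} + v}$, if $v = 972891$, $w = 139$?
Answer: $\frac{1}{1082871} \approx 9.2347 \cdot 10^{-7}$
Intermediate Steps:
$k{\left(y,o \right)} = y + o y^{2}$ ($k{\left(y,o \right)} = y^{2} o + y = o y^{2} + y = y + o y^{2}$)
$H = -234$
$p{\left(F,q \right)} = 109980$ ($p{\left(F,q \right)} = \left(-37 + 319\right) \left(251 + 139\right) = 282 \cdot 390 = 109980$)
$\frac{1}{p{\left(k{\left(-4,-12 \right)},H \right)} + v} = \frac{1}{109980 + 972891} = \frac{1}{1082871}$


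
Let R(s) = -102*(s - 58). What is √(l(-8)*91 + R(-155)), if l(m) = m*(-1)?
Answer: √22454 ≈ 149.85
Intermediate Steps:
R(s) = 5916 - 102*s (R(s) = -102*(-58 + s) = 5916 - 102*s)
l(m) = -m
√(l(-8)*91 + R(-155)) = √(-1*(-8)*91 + (5916 - 102*(-155))) = √(8*91 + (5916 + 15810)) = √(728 + 21726) = √22454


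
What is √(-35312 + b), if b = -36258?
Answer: I*√71570 ≈ 267.53*I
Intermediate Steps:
√(-35312 + b) = √(-35312 - 36258) = √(-71570) = I*√71570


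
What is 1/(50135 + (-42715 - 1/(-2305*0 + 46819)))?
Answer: 46819/347396979 ≈ 0.00013477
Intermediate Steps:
1/(50135 + (-42715 - 1/(-2305*0 + 46819))) = 1/(50135 + (-42715 - 1/(0 + 46819))) = 1/(50135 + (-42715 - 1/46819)) = 1/(50135 - 1999873586/46819) = 1/(347396979/46819) = 46819/347396979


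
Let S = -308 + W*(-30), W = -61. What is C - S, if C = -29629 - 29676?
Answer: -60827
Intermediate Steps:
C = -59305
S = 1522 (S = -308 - 61*(-30) = -308 + 1830 = 1522)
C - S = -59305 - 1*1522 = -59305 - 1522 = -60827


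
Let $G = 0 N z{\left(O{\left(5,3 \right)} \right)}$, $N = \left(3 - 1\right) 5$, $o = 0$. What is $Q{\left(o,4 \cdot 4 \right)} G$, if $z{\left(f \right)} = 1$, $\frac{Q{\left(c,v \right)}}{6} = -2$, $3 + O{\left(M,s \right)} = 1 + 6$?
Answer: $0$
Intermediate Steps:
$O{\left(M,s \right)} = 4$ ($O{\left(M,s \right)} = -3 + \left(1 + 6\right) = -3 + 7 = 4$)
$Q{\left(c,v \right)} = -12$ ($Q{\left(c,v \right)} = 6 \left(-2\right) = -12$)
$N = 10$ ($N = 2 \cdot 5 = 10$)
$G = 0$ ($G = 0 \cdot 10 \cdot 1 = 0 \cdot 1 = 0$)
$Q{\left(o,4 \cdot 4 \right)} G = \left(-12\right) 0 = 0$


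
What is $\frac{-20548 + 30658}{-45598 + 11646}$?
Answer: $- \frac{5055}{16976} \approx -0.29777$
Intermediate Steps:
$\frac{-20548 + 30658}{-45598 + 11646} = \frac{10110}{-33952} = 10110 \left(- \frac{1}{33952}\right) = - \frac{5055}{16976}$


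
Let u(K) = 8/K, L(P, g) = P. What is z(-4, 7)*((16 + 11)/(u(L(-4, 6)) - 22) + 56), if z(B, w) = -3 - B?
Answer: 439/8 ≈ 54.875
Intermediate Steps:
z(-4, 7)*((16 + 11)/(u(L(-4, 6)) - 22) + 56) = (-3 - 1*(-4))*((16 + 11)/(8/(-4) - 22) + 56) = (-3 + 4)*(27/(8*(-¼) - 22) + 56) = 1*(27/(-2 - 22) + 56) = 1*(27/(-24) + 56) = 1*(27*(-1/24) + 56) = 1*(-9/8 + 56) = 1*(439/8) = 439/8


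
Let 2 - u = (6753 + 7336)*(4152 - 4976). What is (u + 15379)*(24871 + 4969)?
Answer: 346881555280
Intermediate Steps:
u = 11609338 (u = 2 - (6753 + 7336)*(4152 - 4976) = 2 - 14089*(-824) = 2 - 1*(-11609336) = 2 + 11609336 = 11609338)
(u + 15379)*(24871 + 4969) = (11609338 + 15379)*(24871 + 4969) = 11624717*29840 = 346881555280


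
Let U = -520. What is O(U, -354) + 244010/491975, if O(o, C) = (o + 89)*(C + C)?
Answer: 30025086262/98395 ≈ 3.0515e+5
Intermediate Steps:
O(o, C) = 2*C*(89 + o) (O(o, C) = (89 + o)*(2*C) = 2*C*(89 + o))
O(U, -354) + 244010/491975 = 2*(-354)*(89 - 520) + 244010/491975 = 2*(-354)*(-431) + 244010*(1/491975) = 305148 + 48802/98395 = 30025086262/98395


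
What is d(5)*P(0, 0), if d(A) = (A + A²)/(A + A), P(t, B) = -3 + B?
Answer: -9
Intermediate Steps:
d(A) = (A + A²)/(2*A) (d(A) = (A + A²)/((2*A)) = (A + A²)*(1/(2*A)) = (A + A²)/(2*A))
d(5)*P(0, 0) = (½ + (½)*5)*(-3 + 0) = (½ + 5/2)*(-3) = 3*(-3) = -9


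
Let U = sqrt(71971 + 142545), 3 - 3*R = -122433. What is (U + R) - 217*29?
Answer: 34519 + 2*sqrt(53629) ≈ 34982.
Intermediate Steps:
R = 40812 (R = 1 - 1/3*(-122433) = 1 + 40811 = 40812)
U = 2*sqrt(53629) (U = sqrt(214516) = 2*sqrt(53629) ≈ 463.16)
(U + R) - 217*29 = (2*sqrt(53629) + 40812) - 217*29 = (40812 + 2*sqrt(53629)) - 6293 = 34519 + 2*sqrt(53629)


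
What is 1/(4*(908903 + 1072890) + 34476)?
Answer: 1/7961648 ≈ 1.2560e-7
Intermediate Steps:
1/(4*(908903 + 1072890) + 34476) = 1/(4*1981793 + 34476) = 1/(7927172 + 34476) = 1/7961648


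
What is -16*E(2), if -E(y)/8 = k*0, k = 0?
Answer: 0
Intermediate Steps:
E(y) = 0 (E(y) = -0*0 = -8*0 = 0)
-16*E(2) = -16*0 = 0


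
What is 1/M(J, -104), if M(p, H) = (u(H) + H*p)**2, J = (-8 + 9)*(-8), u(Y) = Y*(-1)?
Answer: 1/876096 ≈ 1.1414e-6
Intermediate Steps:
u(Y) = -Y
J = -8 (J = 1*(-8) = -8)
M(p, H) = (-H + H*p)**2
1/M(J, -104) = 1/((-104)**2*(-1 - 8)**2) = 1/(10816*(-9)**2) = 1/(10816*81) = 1/876096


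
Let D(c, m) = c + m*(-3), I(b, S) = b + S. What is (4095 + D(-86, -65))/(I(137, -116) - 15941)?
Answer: -1051/3980 ≈ -0.26407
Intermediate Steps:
I(b, S) = S + b
D(c, m) = c - 3*m
(4095 + D(-86, -65))/(I(137, -116) - 15941) = (4095 + (-86 - 3*(-65)))/((-116 + 137) - 15941) = (4095 + (-86 + 195))/(21 - 15941) = (4095 + 109)/(-15920) = 4204*(-1/15920) = -1051/3980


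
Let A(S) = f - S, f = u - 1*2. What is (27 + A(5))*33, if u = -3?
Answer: 561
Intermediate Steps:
f = -5 (f = -3 - 1*2 = -3 - 2 = -5)
A(S) = -5 - S
(27 + A(5))*33 = (27 + (-5 - 1*5))*33 = (27 + (-5 - 5))*33 = (27 - 10)*33 = 17*33 = 561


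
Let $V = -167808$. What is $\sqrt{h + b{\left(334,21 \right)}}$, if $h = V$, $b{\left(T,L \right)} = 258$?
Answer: $5 i \sqrt{6702} \approx 409.33 i$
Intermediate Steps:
$h = -167808$
$\sqrt{h + b{\left(334,21 \right)}} = \sqrt{-167808 + 258} = \sqrt{-167550} = 5 i \sqrt{6702}$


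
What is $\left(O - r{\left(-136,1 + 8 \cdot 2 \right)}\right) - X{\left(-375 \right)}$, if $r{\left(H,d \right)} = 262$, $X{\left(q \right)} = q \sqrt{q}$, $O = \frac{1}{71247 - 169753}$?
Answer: $- \frac{25808573}{98506} + 1875 i \sqrt{15} \approx -262.0 + 7261.8 i$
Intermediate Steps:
$O = - \frac{1}{98506}$ ($O = \frac{1}{-98506} = - \frac{1}{98506} \approx -1.0152 \cdot 10^{-5}$)
$X{\left(q \right)} = q^{\frac{3}{2}}$
$\left(O - r{\left(-136,1 + 8 \cdot 2 \right)}\right) - X{\left(-375 \right)} = \left(- \frac{1}{98506} - 262\right) - \left(-375\right)^{\frac{3}{2}} = \left(- \frac{1}{98506} - 262\right) - - 1875 i \sqrt{15} = - \frac{25808573}{98506} + 1875 i \sqrt{15}$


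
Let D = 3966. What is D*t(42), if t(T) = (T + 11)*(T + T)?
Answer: 17656632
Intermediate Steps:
t(T) = 2*T*(11 + T) (t(T) = (11 + T)*(2*T) = 2*T*(11 + T))
D*t(42) = 3966*(2*42*(11 + 42)) = 3966*(2*42*53) = 3966*4452 = 17656632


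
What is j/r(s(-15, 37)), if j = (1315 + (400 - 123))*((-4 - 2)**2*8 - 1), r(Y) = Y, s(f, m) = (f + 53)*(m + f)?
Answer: 114226/209 ≈ 546.54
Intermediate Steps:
s(f, m) = (53 + f)*(f + m)
j = 456904 (j = (1315 + 277)*((-6)**2*8 - 1) = 1592*(36*8 - 1) = 1592*(288 - 1) = 1592*287 = 456904)
j/r(s(-15, 37)) = 456904/((-15)**2 + 53*(-15) + 53*37 - 15*37) = 456904/(225 - 795 + 1961 - 555) = 456904/836 = 456904*(1/836) = 114226/209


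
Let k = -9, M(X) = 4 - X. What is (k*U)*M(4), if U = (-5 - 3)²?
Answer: 0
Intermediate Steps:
U = 64 (U = (-8)² = 64)
(k*U)*M(4) = (-9*64)*(4 - 1*4) = -576*(4 - 4) = -576*0 = 0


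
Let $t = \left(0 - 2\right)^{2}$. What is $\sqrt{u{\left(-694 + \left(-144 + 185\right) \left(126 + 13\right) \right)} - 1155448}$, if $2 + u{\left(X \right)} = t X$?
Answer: $i \sqrt{1135430} \approx 1065.6 i$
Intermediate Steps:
$t = 4$ ($t = \left(-2\right)^{2} = 4$)
$u{\left(X \right)} = -2 + 4 X$
$\sqrt{u{\left(-694 + \left(-144 + 185\right) \left(126 + 13\right) \right)} - 1155448} = \sqrt{\left(-2 + 4 \left(-694 + \left(-144 + 185\right) \left(126 + 13\right)\right)\right) - 1155448} = \sqrt{\left(-2 + 4 \left(-694 + 41 \cdot 139\right)\right) - 1155448} = \sqrt{\left(-2 + 4 \left(-694 + 5699\right)\right) - 1155448} = \sqrt{\left(-2 + 4 \cdot 5005\right) - 1155448} = \sqrt{\left(-2 + 20020\right) - 1155448} = \sqrt{20018 - 1155448} = \sqrt{-1135430} = i \sqrt{1135430}$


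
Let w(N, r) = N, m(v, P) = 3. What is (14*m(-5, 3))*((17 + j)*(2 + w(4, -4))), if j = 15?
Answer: 8064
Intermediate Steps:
(14*m(-5, 3))*((17 + j)*(2 + w(4, -4))) = (14*3)*((17 + 15)*(2 + 4)) = 42*(32*6) = 42*192 = 8064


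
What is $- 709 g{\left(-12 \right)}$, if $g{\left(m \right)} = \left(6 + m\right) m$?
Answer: $-51048$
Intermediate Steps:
$g{\left(m \right)} = m \left(6 + m\right)$
$- 709 g{\left(-12 \right)} = - 709 \left(- 12 \left(6 - 12\right)\right) = - 709 \left(\left(-12\right) \left(-6\right)\right) = \left(-709\right) 72 = -51048$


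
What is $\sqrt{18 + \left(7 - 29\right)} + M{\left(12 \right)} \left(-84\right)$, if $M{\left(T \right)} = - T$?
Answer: $1008 + 2 i \approx 1008.0 + 2.0 i$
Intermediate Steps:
$\sqrt{18 + \left(7 - 29\right)} + M{\left(12 \right)} \left(-84\right) = \sqrt{18 + \left(7 - 29\right)} + \left(-1\right) 12 \left(-84\right) = \sqrt{18 - 22} - -1008 = \sqrt{-4} + 1008 = 2 i + 1008 = 1008 + 2 i$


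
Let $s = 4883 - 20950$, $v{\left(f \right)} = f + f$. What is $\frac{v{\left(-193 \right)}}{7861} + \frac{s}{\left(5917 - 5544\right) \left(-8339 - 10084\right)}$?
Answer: $- \frac{2526204007}{54019054719} \approx -0.046765$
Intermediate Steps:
$v{\left(f \right)} = 2 f$
$s = -16067$ ($s = 4883 - 20950 = -16067$)
$\frac{v{\left(-193 \right)}}{7861} + \frac{s}{\left(5917 - 5544\right) \left(-8339 - 10084\right)} = \frac{2 \left(-193\right)}{7861} - \frac{16067}{\left(5917 - 5544\right) \left(-8339 - 10084\right)} = \left(-386\right) \frac{1}{7861} - \frac{16067}{373 \left(-18423\right)} = - \frac{386}{7861} - \frac{16067}{-6871779} = - \frac{386}{7861} - - \frac{16067}{6871779} = - \frac{386}{7861} + \frac{16067}{6871779} = - \frac{2526204007}{54019054719}$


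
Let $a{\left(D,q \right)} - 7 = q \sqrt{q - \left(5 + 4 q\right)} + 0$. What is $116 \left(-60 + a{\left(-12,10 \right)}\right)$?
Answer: $-6148 + 1160 i \sqrt{35} \approx -6148.0 + 6862.7 i$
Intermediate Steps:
$a{\left(D,q \right)} = 7 + q \sqrt{-5 - 3 q}$ ($a{\left(D,q \right)} = 7 + \left(q \sqrt{q - \left(5 + 4 q\right)} + 0\right) = 7 + \left(q \sqrt{-5 - 3 q} + 0\right) = 7 + q \sqrt{-5 - 3 q}$)
$116 \left(-60 + a{\left(-12,10 \right)}\right) = 116 \left(-60 + \left(7 + 10 \sqrt{-5 - 30}\right)\right) = 116 \left(-60 + \left(7 + 10 \sqrt{-35}\right)\right) = 116 \left(-60 + \left(7 + 10 i \sqrt{35}\right)\right) = 116 \left(-53 + 10 i \sqrt{35}\right) = -6148 + 1160 i \sqrt{35}$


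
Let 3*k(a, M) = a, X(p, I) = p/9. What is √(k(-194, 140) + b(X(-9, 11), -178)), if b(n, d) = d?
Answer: 2*I*√546/3 ≈ 15.578*I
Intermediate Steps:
X(p, I) = p/9 (X(p, I) = p*(⅑) = p/9)
k(a, M) = a/3
√(k(-194, 140) + b(X(-9, 11), -178)) = √((⅓)*(-194) - 178) = √(-194/3 - 178) = √(-728/3) = 2*I*√546/3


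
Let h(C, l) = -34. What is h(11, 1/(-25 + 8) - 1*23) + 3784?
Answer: 3750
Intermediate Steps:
h(11, 1/(-25 + 8) - 1*23) + 3784 = -34 + 3784 = 3750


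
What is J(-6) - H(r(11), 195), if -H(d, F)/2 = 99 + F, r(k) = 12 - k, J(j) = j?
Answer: 582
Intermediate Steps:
H(d, F) = -198 - 2*F (H(d, F) = -2*(99 + F) = -198 - 2*F)
J(-6) - H(r(11), 195) = -6 - (-198 - 2*195) = -6 - (-198 - 390) = -6 - 1*(-588) = -6 + 588 = 582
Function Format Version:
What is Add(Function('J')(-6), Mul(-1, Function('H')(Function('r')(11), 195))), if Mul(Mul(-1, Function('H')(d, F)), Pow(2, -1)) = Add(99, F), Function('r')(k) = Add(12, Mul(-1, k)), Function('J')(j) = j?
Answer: 582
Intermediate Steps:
Function('H')(d, F) = Add(-198, Mul(-2, F)) (Function('H')(d, F) = Mul(-2, Add(99, F)) = Add(-198, Mul(-2, F)))
Add(Function('J')(-6), Mul(-1, Function('H')(Function('r')(11), 195))) = Add(-6, Mul(-1, Add(-198, Mul(-2, 195)))) = Add(-6, Mul(-1, Add(-198, -390))) = Add(-6, Mul(-1, -588)) = Add(-6, 588) = 582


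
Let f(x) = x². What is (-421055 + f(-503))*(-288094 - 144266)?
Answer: 72656368560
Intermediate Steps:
(-421055 + f(-503))*(-288094 - 144266) = (-421055 + (-503)²)*(-288094 - 144266) = (-421055 + 253009)*(-432360) = -168046*(-432360) = 72656368560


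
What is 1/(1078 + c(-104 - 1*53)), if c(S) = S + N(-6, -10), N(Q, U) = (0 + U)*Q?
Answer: 1/981 ≈ 0.0010194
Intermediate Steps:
N(Q, U) = Q*U (N(Q, U) = U*Q = Q*U)
c(S) = 60 + S (c(S) = S - 6*(-10) = S + 60 = 60 + S)
1/(1078 + c(-104 - 1*53)) = 1/(1078 + (60 + (-104 - 1*53))) = 1/(1078 + (60 + (-104 - 53))) = 1/(1078 + (60 - 157)) = 1/(1078 - 97) = 1/981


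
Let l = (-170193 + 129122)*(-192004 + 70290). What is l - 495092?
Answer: 4998420602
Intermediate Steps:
l = 4998915694 (l = -41071*(-121714) = 4998915694)
l - 495092 = 4998915694 - 495092 = 4998420602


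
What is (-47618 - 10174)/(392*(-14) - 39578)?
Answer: 1376/1073 ≈ 1.2824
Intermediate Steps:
(-47618 - 10174)/(392*(-14) - 39578) = -57792/(-5488 - 39578) = -57792/(-45066) = -57792*(-1/45066) = 1376/1073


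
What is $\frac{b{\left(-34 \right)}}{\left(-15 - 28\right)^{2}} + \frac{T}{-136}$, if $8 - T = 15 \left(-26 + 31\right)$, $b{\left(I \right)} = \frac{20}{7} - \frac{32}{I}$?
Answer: $\frac{870797}{1760248} \approx 0.4947$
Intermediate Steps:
$b{\left(I \right)} = \frac{20}{7} - \frac{32}{I}$ ($b{\left(I \right)} = 20 \cdot \frac{1}{7} - \frac{32}{I} = \frac{20}{7} - \frac{32}{I}$)
$T = -67$ ($T = 8 - 15 \left(-26 + 31\right) = 8 - 15 \cdot 5 = 8 - 75 = -67$)
$\frac{b{\left(-34 \right)}}{\left(-15 - 28\right)^{2}} + \frac{T}{-136} = \frac{\frac{20}{7} - \frac{32}{-34}}{\left(-15 - 28\right)^{2}} - \frac{67}{-136} = \frac{\frac{20}{7} - - \frac{16}{17}}{\left(-43\right)^{2}} - - \frac{67}{136} = \frac{\frac{20}{7} + \frac{16}{17}}{1849} + \frac{67}{136} = \frac{452}{119} \cdot \frac{1}{1849} + \frac{67}{136} = \frac{452}{220031} + \frac{67}{136} = \frac{870797}{1760248}$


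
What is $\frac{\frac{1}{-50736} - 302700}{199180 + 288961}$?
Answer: $- \frac{15357787201}{24766321776} \approx -0.62011$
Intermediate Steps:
$\frac{\frac{1}{-50736} - 302700}{199180 + 288961} = \frac{- \frac{1}{50736} - 302700}{488141} = \left(- \frac{15357787201}{50736}\right) \frac{1}{488141} = - \frac{15357787201}{24766321776}$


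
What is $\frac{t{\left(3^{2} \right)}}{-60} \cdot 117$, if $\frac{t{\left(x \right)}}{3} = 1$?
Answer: $- \frac{117}{20} \approx -5.85$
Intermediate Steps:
$t{\left(x \right)} = 3$ ($t{\left(x \right)} = 3 \cdot 1 = 3$)
$\frac{t{\left(3^{2} \right)}}{-60} \cdot 117 = \frac{3}{-60} \cdot 117 = 3 \left(- \frac{1}{60}\right) 117 = \left(- \frac{1}{20}\right) 117 = - \frac{117}{20}$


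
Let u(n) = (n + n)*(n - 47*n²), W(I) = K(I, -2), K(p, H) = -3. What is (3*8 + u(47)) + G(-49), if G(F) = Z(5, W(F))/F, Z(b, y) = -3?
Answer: -477991077/49 ≈ -9.7549e+6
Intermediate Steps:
W(I) = -3
G(F) = -3/F
u(n) = 2*n*(n - 47*n²) (u(n) = (2*n)*(n - 47*n²) = 2*n*(n - 47*n²))
(3*8 + u(47)) + G(-49) = (3*8 + 47²*(2 - 94*47)) - 3/(-49) = (24 + 2209*(2 - 4418)) - 3*(-1/49) = (24 + 2209*(-4416)) + 3/49 = (24 - 9754944) + 3/49 = -9754920 + 3/49 = -477991077/49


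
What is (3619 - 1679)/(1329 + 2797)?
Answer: 970/2063 ≈ 0.47019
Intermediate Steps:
(3619 - 1679)/(1329 + 2797) = 1940/4126 = 1940*(1/4126) = 970/2063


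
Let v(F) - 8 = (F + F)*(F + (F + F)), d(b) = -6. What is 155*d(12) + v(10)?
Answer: -322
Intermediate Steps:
v(F) = 8 + 6*F**2 (v(F) = 8 + (F + F)*(F + (F + F)) = 8 + (2*F)*(F + 2*F) = 8 + (2*F)*(3*F) = 8 + 6*F**2)
155*d(12) + v(10) = 155*(-6) + (8 + 6*10**2) = -930 + (8 + 6*100) = -930 + (8 + 600) = -930 + 608 = -322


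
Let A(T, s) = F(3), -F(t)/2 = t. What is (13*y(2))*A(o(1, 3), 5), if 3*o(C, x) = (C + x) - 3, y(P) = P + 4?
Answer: -468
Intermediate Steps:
F(t) = -2*t
y(P) = 4 + P
o(C, x) = -1 + C/3 + x/3 (o(C, x) = ((C + x) - 3)/3 = (-3 + C + x)/3 = -1 + C/3 + x/3)
A(T, s) = -6 (A(T, s) = -2*3 = -6)
(13*y(2))*A(o(1, 3), 5) = (13*(4 + 2))*(-6) = (13*6)*(-6) = 78*(-6) = -468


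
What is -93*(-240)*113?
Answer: 2522160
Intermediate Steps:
-93*(-240)*113 = 22320*113 = 2522160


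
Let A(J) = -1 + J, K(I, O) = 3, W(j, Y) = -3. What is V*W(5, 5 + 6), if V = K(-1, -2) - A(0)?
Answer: -12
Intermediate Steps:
V = 4 (V = 3 - (-1 + 0) = 3 - 1*(-1) = 3 + 1 = 4)
V*W(5, 5 + 6) = 4*(-3) = -12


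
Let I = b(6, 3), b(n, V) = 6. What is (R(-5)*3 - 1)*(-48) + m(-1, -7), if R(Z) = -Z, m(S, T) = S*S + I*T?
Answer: -713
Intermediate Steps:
I = 6
m(S, T) = S² + 6*T (m(S, T) = S*S + 6*T = S² + 6*T)
(R(-5)*3 - 1)*(-48) + m(-1, -7) = (-1*(-5)*3 - 1)*(-48) + ((-1)² + 6*(-7)) = (5*3 - 1)*(-48) + (1 - 42) = (15 - 1)*(-48) - 41 = 14*(-48) - 41 = -672 - 41 = -713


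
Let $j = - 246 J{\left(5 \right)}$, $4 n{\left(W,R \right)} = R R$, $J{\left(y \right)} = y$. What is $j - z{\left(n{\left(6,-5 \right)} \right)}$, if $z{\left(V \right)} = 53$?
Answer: $-1283$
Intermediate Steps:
$n{\left(W,R \right)} = \frac{R^{2}}{4}$ ($n{\left(W,R \right)} = \frac{R R}{4} = \frac{R^{2}}{4}$)
$j = -1230$ ($j = \left(-246\right) 5 = -1230$)
$j - z{\left(n{\left(6,-5 \right)} \right)} = -1230 - 53 = -1283$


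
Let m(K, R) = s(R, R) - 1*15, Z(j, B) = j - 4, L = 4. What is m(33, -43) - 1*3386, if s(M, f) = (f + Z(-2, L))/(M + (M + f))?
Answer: -438680/129 ≈ -3400.6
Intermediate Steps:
Z(j, B) = -4 + j
s(M, f) = (-6 + f)/(f + 2*M) (s(M, f) = (f + (-4 - 2))/(M + (M + f)) = (f - 6)/(f + 2*M) = (-6 + f)/(f + 2*M))
m(K, R) = -15 + (-6 + R)/(3*R) (m(K, R) = (-6 + R)/(R + 2*R) - 1*15 = (-6 + R)/((3*R)) - 15 = (1/(3*R))*(-6 + R) - 15 = (-6 + R)/(3*R) - 15 = -15 + (-6 + R)/(3*R))
m(33, -43) - 1*3386 = (-44/3 - 2/(-43)) - 1*3386 = (-44/3 - 2*(-1/43)) - 3386 = (-44/3 + 2/43) - 3386 = -1886/129 - 3386 = -438680/129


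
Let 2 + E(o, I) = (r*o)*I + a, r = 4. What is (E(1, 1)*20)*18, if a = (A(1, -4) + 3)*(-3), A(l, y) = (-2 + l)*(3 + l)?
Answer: 1800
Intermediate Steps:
a = 3 (a = ((-6 + 1 + 1²) + 3)*(-3) = ((-6 + 1 + 1) + 3)*(-3) = (-4 + 3)*(-3) = -1*(-3) = 3)
E(o, I) = 1 + 4*I*o (E(o, I) = -2 + ((4*o)*I + 3) = -2 + (4*I*o + 3) = -2 + (3 + 4*I*o) = 1 + 4*I*o)
(E(1, 1)*20)*18 = ((1 + 4*1*1)*20)*18 = ((1 + 4)*20)*18 = (5*20)*18 = 100*18 = 1800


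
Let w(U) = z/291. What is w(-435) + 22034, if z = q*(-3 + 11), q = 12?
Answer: 2137330/97 ≈ 22034.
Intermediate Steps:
z = 96 (z = 12*(-3 + 11) = 12*8 = 96)
w(U) = 32/97 (w(U) = 96/291 = 96*(1/291) = 32/97)
w(-435) + 22034 = 32/97 + 22034 = 2137330/97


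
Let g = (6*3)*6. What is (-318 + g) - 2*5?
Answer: -220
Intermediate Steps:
g = 108 (g = 18*6 = 108)
(-318 + g) - 2*5 = (-318 + 108) - 2*5 = -210 - 10 = -220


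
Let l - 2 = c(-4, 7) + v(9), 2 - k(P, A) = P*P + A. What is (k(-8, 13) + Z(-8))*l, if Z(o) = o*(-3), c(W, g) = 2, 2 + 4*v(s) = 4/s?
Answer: -1105/6 ≈ -184.17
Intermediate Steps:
v(s) = -½ + 1/s (v(s) = -½ + (4/s)/4 = -½ + 1/s)
k(P, A) = 2 - A - P² (k(P, A) = 2 - (P*P + A) = 2 - (P² + A) = 2 - (A + P²) = 2 + (-A - P²) = 2 - A - P²)
Z(o) = -3*o
l = 65/18 (l = 2 + (2 + (½)*(2 - 1*9)/9) = 2 + (2 + (½)*(⅑)*(2 - 9)) = 2 + (2 + (½)*(⅑)*(-7)) = 2 + (2 - 7/18) = 2 + 29/18 = 65/18 ≈ 3.6111)
(k(-8, 13) + Z(-8))*l = ((2 - 1*13 - 1*(-8)²) - 3*(-8))*(65/18) = ((2 - 13 - 1*64) + 24)*(65/18) = ((2 - 13 - 64) + 24)*(65/18) = (-75 + 24)*(65/18) = -51*65/18 = -1105/6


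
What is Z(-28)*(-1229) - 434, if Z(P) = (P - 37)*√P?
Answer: -434 + 159770*I*√7 ≈ -434.0 + 4.2271e+5*I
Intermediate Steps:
Z(P) = √P*(-37 + P) (Z(P) = (-37 + P)*√P = √P*(-37 + P))
Z(-28)*(-1229) - 434 = (√(-28)*(-37 - 28))*(-1229) - 434 = ((2*I*√7)*(-65))*(-1229) - 434 = -130*I*√7*(-1229) - 434 = 159770*I*√7 - 434 = -434 + 159770*I*√7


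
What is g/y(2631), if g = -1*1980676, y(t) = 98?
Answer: -990338/49 ≈ -20211.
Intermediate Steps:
g = -1980676
g/y(2631) = -1980676/98 = -1980676*1/98 = -990338/49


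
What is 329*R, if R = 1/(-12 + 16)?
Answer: 329/4 ≈ 82.250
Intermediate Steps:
R = ¼ (R = 1/4 = ¼ ≈ 0.25000)
329*R = 329*(¼) = 329/4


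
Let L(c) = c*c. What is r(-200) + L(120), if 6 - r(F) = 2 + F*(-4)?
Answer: 13604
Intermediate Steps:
r(F) = 4 + 4*F (r(F) = 6 - (2 + F*(-4)) = 6 - (2 - 4*F) = 6 + (-2 + 4*F) = 4 + 4*F)
L(c) = c²
r(-200) + L(120) = (4 + 4*(-200)) + 120² = (4 - 800) + 14400 = -796 + 14400 = 13604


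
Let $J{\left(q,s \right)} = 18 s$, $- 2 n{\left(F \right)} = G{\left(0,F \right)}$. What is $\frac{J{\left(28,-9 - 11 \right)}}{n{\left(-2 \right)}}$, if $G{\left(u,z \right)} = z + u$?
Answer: $-360$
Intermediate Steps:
$G{\left(u,z \right)} = u + z$
$n{\left(F \right)} = - \frac{F}{2}$ ($n{\left(F \right)} = - \frac{0 + F}{2} = - \frac{F}{2}$)
$\frac{J{\left(28,-9 - 11 \right)}}{n{\left(-2 \right)}} = \frac{18 \left(-9 - 11\right)}{\left(- \frac{1}{2}\right) \left(-2\right)} = \frac{18 \left(-20\right)}{1} = \left(-360\right) 1 = -360$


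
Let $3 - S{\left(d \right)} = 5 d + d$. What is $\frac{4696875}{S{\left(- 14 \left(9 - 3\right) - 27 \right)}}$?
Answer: $\frac{1565625}{223} \approx 7020.7$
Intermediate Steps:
$S{\left(d \right)} = 3 - 6 d$ ($S{\left(d \right)} = 3 - \left(5 d + d\right) = 3 - 6 d$)
$\frac{4696875}{S{\left(- 14 \left(9 - 3\right) - 27 \right)}} = \frac{4696875}{3 - 6 \left(- 14 \left(9 - 3\right) - 27\right)} = \frac{4696875}{3 - 6 \left(\left(-14\right) 6 - 27\right)} = \frac{4696875}{3 - 6 \left(-84 - 27\right)} = \frac{4696875}{3 - -666} = \frac{4696875}{3 + 666} = \frac{4696875}{669} = 4696875 \cdot \frac{1}{669} = \frac{1565625}{223}$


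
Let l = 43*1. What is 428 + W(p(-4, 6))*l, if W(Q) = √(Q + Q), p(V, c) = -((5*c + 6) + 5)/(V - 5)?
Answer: 428 + 43*√82/3 ≈ 557.79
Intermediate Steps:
l = 43
p(V, c) = -(11 + 5*c)/(-5 + V) (p(V, c) = -((6 + 5*c) + 5)/(-5 + V) = -(11 + 5*c)/(-5 + V))
W(Q) = √2*√Q (W(Q) = √(2*Q) = √2*√Q)
428 + W(p(-4, 6))*l = 428 + (√2*√((-11 - 5*6)/(-5 - 4)))*43 = 428 + (√2*√((-11 - 30)/(-9)))*43 = 428 + (√2*√(-⅑*(-41)))*43 = 428 + (√2*√(41/9))*43 = 428 + (√2*(√41/3))*43 = 428 + (√82/3)*43 = 428 + 43*√82/3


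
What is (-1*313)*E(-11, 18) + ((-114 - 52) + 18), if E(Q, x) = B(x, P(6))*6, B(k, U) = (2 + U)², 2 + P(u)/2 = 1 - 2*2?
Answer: -120340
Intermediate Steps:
P(u) = -10 (P(u) = -4 + 2*(1 - 2*2) = -4 + 2*(1 - 4) = -4 + 2*(-3) = -4 - 6 = -10)
E(Q, x) = 384 (E(Q, x) = (2 - 10)²*6 = (-8)²*6 = 64*6 = 384)
(-1*313)*E(-11, 18) + ((-114 - 52) + 18) = -1*313*384 + ((-114 - 52) + 18) = -313*384 + (-166 + 18) = -120192 - 148 = -120340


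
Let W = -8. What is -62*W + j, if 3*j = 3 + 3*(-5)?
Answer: 492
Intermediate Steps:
j = -4 (j = (3 + 3*(-5))/3 = (3 - 15)/3 = (⅓)*(-12) = -4)
-62*W + j = -62*(-8) - 4 = 496 - 4 = 492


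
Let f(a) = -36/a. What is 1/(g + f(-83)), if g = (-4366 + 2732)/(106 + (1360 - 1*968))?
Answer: -249/709 ≈ -0.35120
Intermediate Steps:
g = -817/249 (g = -1634/(106 + (1360 - 968)) = -1634/(106 + 392) = -1634/498 = -1634*1/498 = -817/249 ≈ -3.2811)
1/(g + f(-83)) = 1/(-817/249 - 36/(-83)) = 1/(-817/249 - 36*(-1/83)) = 1/(-817/249 + 36/83) = 1/(-709/249) = -249/709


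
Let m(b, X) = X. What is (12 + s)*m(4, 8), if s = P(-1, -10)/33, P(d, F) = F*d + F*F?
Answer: 368/3 ≈ 122.67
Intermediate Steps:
P(d, F) = F² + F*d (P(d, F) = F*d + F² = F² + F*d)
s = 10/3 (s = -10*(-10 - 1)/33 = -10*(-11)*(1/33) = 110*(1/33) = 10/3 ≈ 3.3333)
(12 + s)*m(4, 8) = (12 + 10/3)*8 = (46/3)*8 = 368/3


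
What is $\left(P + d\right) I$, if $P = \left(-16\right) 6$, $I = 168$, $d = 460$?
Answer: $61152$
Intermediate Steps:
$P = -96$
$\left(P + d\right) I = \left(-96 + 460\right) 168 = 364 \cdot 168 = 61152$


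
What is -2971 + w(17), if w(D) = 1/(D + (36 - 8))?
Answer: -133694/45 ≈ -2971.0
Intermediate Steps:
w(D) = 1/(28 + D) (w(D) = 1/(D + 28) = 1/(28 + D))
-2971 + w(17) = -2971 + 1/(28 + 17) = -2971 + 1/45 = -133694/45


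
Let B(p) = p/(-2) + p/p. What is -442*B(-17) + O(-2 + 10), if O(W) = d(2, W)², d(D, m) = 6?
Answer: -4163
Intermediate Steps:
B(p) = 1 - p/2 (B(p) = p*(-½) + 1 = -p/2 + 1 = 1 - p/2)
O(W) = 36 (O(W) = 6² = 36)
-442*B(-17) + O(-2 + 10) = -442*(1 - ½*(-17)) + 36 = -442*(1 + 17/2) + 36 = -442*19/2 + 36 = -4199 + 36 = -4163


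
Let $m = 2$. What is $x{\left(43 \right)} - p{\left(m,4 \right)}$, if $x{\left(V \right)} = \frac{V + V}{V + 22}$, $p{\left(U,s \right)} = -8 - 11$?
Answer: $\frac{1321}{65} \approx 20.323$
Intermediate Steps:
$p{\left(U,s \right)} = -19$
$x{\left(V \right)} = \frac{2 V}{22 + V}$
$x{\left(43 \right)} - p{\left(m,4 \right)} = 2 \cdot 43 \frac{1}{22 + 43} - -19 = 2 \cdot 43 \cdot \frac{1}{65} + 19 = \frac{86}{65} + 19 = \frac{1321}{65}$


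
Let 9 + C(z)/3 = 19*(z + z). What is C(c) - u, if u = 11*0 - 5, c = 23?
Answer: 2600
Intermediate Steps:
u = -5 (u = 0 - 5 = -5)
C(z) = -27 + 114*z (C(z) = -27 + 3*(19*(z + z)) = -27 + 3*(19*(2*z)) = -27 + 3*(38*z) = -27 + 114*z)
C(c) - u = (-27 + 114*23) - 1*(-5) = (-27 + 2622) + 5 = 2595 + 5 = 2600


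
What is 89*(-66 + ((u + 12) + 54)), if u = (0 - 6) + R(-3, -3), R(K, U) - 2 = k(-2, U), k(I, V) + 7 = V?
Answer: -1246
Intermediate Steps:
k(I, V) = -7 + V
R(K, U) = -5 + U (R(K, U) = 2 + (-7 + U) = -5 + U)
u = -14 (u = (0 - 6) + (-5 - 3) = -6 - 8 = -14)
89*(-66 + ((u + 12) + 54)) = 89*(-66 + ((-14 + 12) + 54)) = 89*(-66 + (-2 + 54)) = 89*(-66 + 52) = 89*(-14) = -1246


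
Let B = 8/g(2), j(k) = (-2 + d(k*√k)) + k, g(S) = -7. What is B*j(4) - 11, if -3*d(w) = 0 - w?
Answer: -49/3 ≈ -16.333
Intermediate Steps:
d(w) = w/3 (d(w) = -(0 - w)/3 = -(-1)*w/3 = w/3)
j(k) = -2 + k + k^(3/2)/3 (j(k) = (-2 + (k*√k)/3) + k = (-2 + k^(3/2)/3) + k = -2 + k + k^(3/2)/3)
B = -8/7 (B = 8/(-7) = 8*(-⅐) = -8/7 ≈ -1.1429)
B*j(4) - 11 = -8*(-2 + 4 + 4^(3/2)/3)/7 - 11 = -8*(-2 + 4 + (⅓)*8)/7 - 11 = -8*(-2 + 4 + 8/3)/7 - 11 = -8/7*14/3 - 11 = -16/3 - 11 = -49/3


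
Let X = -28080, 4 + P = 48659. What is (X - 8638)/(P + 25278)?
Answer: -36718/73933 ≈ -0.49664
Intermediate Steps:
P = 48655 (P = -4 + 48659 = 48655)
(X - 8638)/(P + 25278) = (-28080 - 8638)/(48655 + 25278) = -36718/73933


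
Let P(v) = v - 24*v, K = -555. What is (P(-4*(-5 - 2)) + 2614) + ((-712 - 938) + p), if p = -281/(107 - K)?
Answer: 211559/662 ≈ 319.58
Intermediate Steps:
P(v) = -23*v
p = -281/662 (p = -281/(107 - 1*(-555)) = -281/(107 + 555) = -281/662 ≈ -0.42447)
(P(-4*(-5 - 2)) + 2614) + ((-712 - 938) + p) = (-(-92)*(-5 - 2) + 2614) + ((-712 - 938) - 281/662) = (-(-92)*(-7) + 2614) + (-1650 - 281/662) = (-23*28 + 2614) - 1092581/662 = (-644 + 2614) - 1092581/662 = 1970 - 1092581/662 = 211559/662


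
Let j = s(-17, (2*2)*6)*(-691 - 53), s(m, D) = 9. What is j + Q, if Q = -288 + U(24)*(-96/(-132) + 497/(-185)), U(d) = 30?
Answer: -2866410/407 ≈ -7042.8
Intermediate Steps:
Q = -141138/407 (Q = -288 + 30*(-96/(-132) + 497/(-185)) = -288 + 30*(-96*(-1/132) + 497*(-1/185)) = -288 + 30*(8/11 - 497/185) = -288 + 30*(-3987/2035) = -288 - 23922/407 = -141138/407 ≈ -346.78)
j = -6696 (j = 9*(-691 - 53) = 9*(-744) = -6696)
j + Q = -6696 - 141138/407 = -2866410/407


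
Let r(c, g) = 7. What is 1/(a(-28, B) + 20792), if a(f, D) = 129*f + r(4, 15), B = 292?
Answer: 1/17187 ≈ 5.8184e-5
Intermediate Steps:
a(f, D) = 7 + 129*f (a(f, D) = 129*f + 7 = 7 + 129*f)
1/(a(-28, B) + 20792) = 1/((7 + 129*(-28)) + 20792) = 1/((7 - 3612) + 20792) = 1/(-3605 + 20792) = 1/17187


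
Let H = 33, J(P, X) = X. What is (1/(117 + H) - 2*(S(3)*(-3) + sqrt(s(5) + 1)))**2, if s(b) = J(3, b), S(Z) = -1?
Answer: 1348201/22500 + 1798*sqrt(6)/75 ≈ 118.64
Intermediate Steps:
s(b) = b
(1/(117 + H) - 2*(S(3)*(-3) + sqrt(s(5) + 1)))**2 = (1/(117 + 33) - 2*(-1*(-3) + sqrt(5 + 1)))**2 = (1/150 - 2*(3 + sqrt(6)))**2 = (1/150 - (6 + 2*sqrt(6)))**2 = (1/150 + (-6 - 2*sqrt(6)))**2 = (-899/150 - 2*sqrt(6))**2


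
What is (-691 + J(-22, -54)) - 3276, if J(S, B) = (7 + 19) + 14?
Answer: -3927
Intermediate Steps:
J(S, B) = 40 (J(S, B) = 26 + 14 = 40)
(-691 + J(-22, -54)) - 3276 = (-691 + 40) - 3276 = -651 - 3276 = -3927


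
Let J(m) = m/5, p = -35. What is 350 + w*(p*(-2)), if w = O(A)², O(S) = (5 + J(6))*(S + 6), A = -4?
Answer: 55566/5 ≈ 11113.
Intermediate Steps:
J(m) = m/5 (J(m) = m*(⅕) = m/5)
O(S) = 186/5 + 31*S/5 (O(S) = (5 + (⅕)*6)*(S + 6) = (5 + 6/5)*(6 + S) = 31*(6 + S)/5 = 186/5 + 31*S/5)
w = 3844/25 (w = (186/5 + (31/5)*(-4))² = (186/5 - 124/5)² = (62/5)² = 3844/25 ≈ 153.76)
350 + w*(p*(-2)) = 350 + 3844*(-35*(-2))/25 = 350 + (3844/25)*70 = 350 + 53816/5 = 55566/5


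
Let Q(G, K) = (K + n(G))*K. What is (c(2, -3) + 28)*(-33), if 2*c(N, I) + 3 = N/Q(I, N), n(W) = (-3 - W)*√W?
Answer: -3531/4 ≈ -882.75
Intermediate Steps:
n(W) = √W*(-3 - W)
Q(G, K) = K*(K + √G*(-3 - G)) (Q(G, K) = (K + √G*(-3 - G))*K = K*(K + √G*(-3 - G)))
c(N, I) = -3/2 - 1/(2*(-N + √I*(3 + I))) (c(N, I) = -3/2 + (N/((-N*(-N + √I*(3 + I)))))/2 = -3/2 + ((-1/(N*(-N + √I*(3 + I))))*N)/2 = -3/2 + (-1/(-N + √I*(3 + I)))/2 = -3/2 - 1/(2*(-N + √I*(3 + I))))
(c(2, -3) + 28)*(-33) = ((-1 + 3*2 - 3*√(-3)*(3 - 3))/(2*(-1*2 + √(-3)*(3 - 3))) + 28)*(-33) = ((-1 + 6 - 3*I*√3*0)/(2*(-2 + (I*√3)*0)) + 28)*(-33) = ((-1 + 6 + 0)/(2*(-2 + 0)) + 28)*(-33) = ((½)*5/(-2) + 28)*(-33) = ((½)*(-½)*5 + 28)*(-33) = (-5/4 + 28)*(-33) = (107/4)*(-33) = -3531/4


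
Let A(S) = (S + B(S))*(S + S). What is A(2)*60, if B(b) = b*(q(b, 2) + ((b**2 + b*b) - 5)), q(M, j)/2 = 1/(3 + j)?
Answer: 2112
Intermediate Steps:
q(M, j) = 2/(3 + j)
B(b) = b*(-23/5 + 2*b**2) (B(b) = b*(2/(3 + 2) + ((b**2 + b*b) - 5)) = b*(2/5 + ((b**2 + b**2) - 5)) = b*(2*(1/5) + (2*b**2 - 5)) = b*(2/5 + (-5 + 2*b**2)) = b*(-23/5 + 2*b**2))
A(S) = 2*S*(S + S*(-23 + 10*S**2)/5) (A(S) = (S + S*(-23 + 10*S**2)/5)*(S + S) = (S + S*(-23 + 10*S**2)/5)*(2*S) = 2*S*(S + S*(-23 + 10*S**2)/5))
A(2)*60 = (4*2**2*(-9/5 + 2**2))*60 = (4*4*(-9/5 + 4))*60 = (4*4*(11/5))*60 = (176/5)*60 = 2112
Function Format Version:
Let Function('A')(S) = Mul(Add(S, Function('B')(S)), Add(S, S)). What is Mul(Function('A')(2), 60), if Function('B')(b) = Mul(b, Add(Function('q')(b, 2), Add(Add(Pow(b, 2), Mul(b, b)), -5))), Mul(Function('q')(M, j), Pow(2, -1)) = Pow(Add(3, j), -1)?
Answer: 2112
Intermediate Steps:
Function('q')(M, j) = Mul(2, Pow(Add(3, j), -1))
Function('B')(b) = Mul(b, Add(Rational(-23, 5), Mul(2, Pow(b, 2)))) (Function('B')(b) = Mul(b, Add(Mul(2, Pow(Add(3, 2), -1)), Add(Add(Pow(b, 2), Mul(b, b)), -5))) = Mul(b, Add(Mul(2, Pow(5, -1)), Add(Add(Pow(b, 2), Pow(b, 2)), -5))) = Mul(b, Add(Mul(2, Rational(1, 5)), Add(Mul(2, Pow(b, 2)), -5))) = Mul(b, Add(Rational(2, 5), Add(-5, Mul(2, Pow(b, 2))))) = Mul(b, Add(Rational(-23, 5), Mul(2, Pow(b, 2)))))
Function('A')(S) = Mul(2, S, Add(S, Mul(Rational(1, 5), S, Add(-23, Mul(10, Pow(S, 2)))))) (Function('A')(S) = Mul(Add(S, Mul(Rational(1, 5), S, Add(-23, Mul(10, Pow(S, 2))))), Add(S, S)) = Mul(Add(S, Mul(Rational(1, 5), S, Add(-23, Mul(10, Pow(S, 2))))), Mul(2, S)) = Mul(2, S, Add(S, Mul(Rational(1, 5), S, Add(-23, Mul(10, Pow(S, 2)))))))
Mul(Function('A')(2), 60) = Mul(Mul(4, Pow(2, 2), Add(Rational(-9, 5), Pow(2, 2))), 60) = Mul(Mul(4, 4, Add(Rational(-9, 5), 4)), 60) = Mul(Mul(4, 4, Rational(11, 5)), 60) = Mul(Rational(176, 5), 60) = 2112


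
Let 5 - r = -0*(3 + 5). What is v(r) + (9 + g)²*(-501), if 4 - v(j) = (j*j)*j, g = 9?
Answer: -162445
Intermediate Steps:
r = 5 (r = 5 - (-1)*0*(3 + 5) = 5 - (-1)*0*8 = 5 - (-1)*0 = 5 - 1*0 = 5 + 0 = 5)
v(j) = 4 - j³ (v(j) = 4 - j*j*j = 4 - j²*j = 4 - j³)
v(r) + (9 + g)²*(-501) = (4 - 1*5³) + (9 + 9)²*(-501) = (4 - 1*125) + 18²*(-501) = (4 - 125) + 324*(-501) = -121 - 162324 = -162445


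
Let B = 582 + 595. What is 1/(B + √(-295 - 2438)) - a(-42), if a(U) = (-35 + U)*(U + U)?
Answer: (-6468*√2733 + 7612835*I)/(√2733 - 1177*I) ≈ -6468.0 - 3.767e-5*I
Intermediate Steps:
B = 1177
a(U) = 2*U*(-35 + U) (a(U) = (-35 + U)*(2*U) = 2*U*(-35 + U))
1/(B + √(-295 - 2438)) - a(-42) = 1/(1177 + √(-295 - 2438)) - 2*(-42)*(-35 - 42) = 1/(1177 + √(-2733)) - 2*(-42)*(-77) = 1/(1177 + I*√2733) - 1*6468 = 1/(1177 + I*√2733) - 6468 = -6468 + 1/(1177 + I*√2733)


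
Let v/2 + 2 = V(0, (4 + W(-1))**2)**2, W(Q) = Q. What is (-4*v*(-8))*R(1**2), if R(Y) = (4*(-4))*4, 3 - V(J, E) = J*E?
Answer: -28672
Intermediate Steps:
V(J, E) = 3 - E*J (V(J, E) = 3 - J*E = 3 - E*J)
v = 14 (v = -4 + 2*(3 - 1*(4 - 1)**2*0)**2 = -4 + 2*(3 - 1*3**2*0)**2 = -4 + 2*(3 - 1*9*0)**2 = -4 + 2*(3 + 0)**2 = -4 + 2*3**2 = -4 + 2*9 = -4 + 18 = 14)
R(Y) = -64 (R(Y) = -16*4 = -64)
(-4*v*(-8))*R(1**2) = (-4*14*(-8))*(-64) = -56*(-8)*(-64) = 448*(-64) = -28672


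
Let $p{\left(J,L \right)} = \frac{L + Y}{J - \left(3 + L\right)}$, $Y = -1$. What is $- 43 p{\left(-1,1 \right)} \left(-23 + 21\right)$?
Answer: $0$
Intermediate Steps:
$p{\left(J,L \right)} = \frac{-1 + L}{-3 + J - L}$ ($p{\left(J,L \right)} = \frac{L - 1}{J - \left(3 + L\right)} = \frac{-1 + L}{-3 + J - L}$)
$- 43 p{\left(-1,1 \right)} \left(-23 + 21\right) = - 43 \frac{1 - 1}{3 + 1 - -1} \left(-23 + 21\right) = - 43 \frac{1 - 1}{3 + 1 + 1} \left(-2\right) = - 43 \cdot \frac{1}{5} \cdot 0 \left(-2\right) = \left(-43\right) 0 \left(-2\right) = 0 \left(-2\right) = 0$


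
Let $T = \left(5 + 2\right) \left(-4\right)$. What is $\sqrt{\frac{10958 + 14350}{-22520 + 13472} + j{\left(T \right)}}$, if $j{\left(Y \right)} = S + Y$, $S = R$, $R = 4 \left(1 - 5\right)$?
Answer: $\frac{i \sqrt{26604890}}{754} \approx 6.8408 i$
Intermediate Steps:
$R = -16$ ($R = 4 \left(-4\right) = -16$)
$T = -28$ ($T = 7 \left(-4\right) = -28$)
$S = -16$
$j{\left(Y \right)} = -16 + Y$
$\sqrt{\frac{10958 + 14350}{-22520 + 13472} + j{\left(T \right)}} = \sqrt{\frac{10958 + 14350}{-22520 + 13472} - 44} = \sqrt{\frac{25308}{-9048} - 44} = \sqrt{25308 \left(- \frac{1}{9048}\right) - 44} = \sqrt{- \frac{2109}{754} - 44} = \sqrt{- \frac{35285}{754}} = \frac{i \sqrt{26604890}}{754}$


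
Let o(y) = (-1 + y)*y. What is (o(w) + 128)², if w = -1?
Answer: 16900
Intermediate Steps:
o(y) = y*(-1 + y)
(o(w) + 128)² = (-(-1 - 1) + 128)² = (-1*(-2) + 128)² = (2 + 128)² = 130² = 16900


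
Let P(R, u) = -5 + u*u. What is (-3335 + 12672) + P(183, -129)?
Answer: 25973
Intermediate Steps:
P(R, u) = -5 + u²
(-3335 + 12672) + P(183, -129) = (-3335 + 12672) + (-5 + (-129)²) = 9337 + (-5 + 16641) = 9337 + 16636 = 25973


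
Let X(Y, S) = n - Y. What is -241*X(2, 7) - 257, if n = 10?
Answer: -2185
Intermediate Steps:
X(Y, S) = 10 - Y
-241*X(2, 7) - 257 = -241*(10 - 1*2) - 257 = -241*(10 - 2) - 257 = -241*8 - 257 = -1928 - 257 = -2185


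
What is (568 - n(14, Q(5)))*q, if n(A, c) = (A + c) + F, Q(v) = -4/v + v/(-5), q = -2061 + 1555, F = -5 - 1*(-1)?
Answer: -1416294/5 ≈ -2.8326e+5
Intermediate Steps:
F = -4 (F = -5 + 1 = -4)
q = -506
Q(v) = -4/v - v/5 (Q(v) = -4/v + v*(-⅕) = -4/v - v/5)
n(A, c) = -4 + A + c (n(A, c) = (A + c) - 4 = -4 + A + c)
(568 - n(14, Q(5)))*q = (568 - (-4 + 14 + (-4/5 - ⅕*5)))*(-506) = (568 - (-4 + 14 + (-4*⅕ - 1)))*(-506) = (568 - (-4 + 14 + (-⅘ - 1)))*(-506) = (568 - (-4 + 14 - 9/5))*(-506) = (568 - 1*41/5)*(-506) = (568 - 41/5)*(-506) = (2799/5)*(-506) = -1416294/5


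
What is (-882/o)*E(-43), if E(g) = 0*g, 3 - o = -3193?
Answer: 0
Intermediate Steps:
o = 3196 (o = 3 - 1*(-3193) = 3 + 3193 = 3196)
E(g) = 0
(-882/o)*E(-43) = -882/3196*0 = -882*1/3196*0 = -441/1598*0 = 0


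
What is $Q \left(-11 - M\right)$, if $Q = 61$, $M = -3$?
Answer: $-488$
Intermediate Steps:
$Q \left(-11 - M\right) = 61 \left(-11 - -3\right) = 61 \left(-11 + 3\right) = 61 \left(-8\right) = -488$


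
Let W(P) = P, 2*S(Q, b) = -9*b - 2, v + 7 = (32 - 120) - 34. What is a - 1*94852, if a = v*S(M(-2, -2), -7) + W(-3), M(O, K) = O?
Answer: -197579/2 ≈ -98790.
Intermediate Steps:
v = -129 (v = -7 + ((32 - 120) - 34) = -7 + (-88 - 34) = -7 - 122 = -129)
S(Q, b) = -1 - 9*b/2 (S(Q, b) = (-9*b - 2)/2 = (-2 - 9*b)/2 = -1 - 9*b/2)
a = -7875/2 (a = -129*(-1 - 9/2*(-7)) - 3 = -129*(-1 + 63/2) - 3 = -129*61/2 - 3 = -7869/2 - 3 = -7875/2 ≈ -3937.5)
a - 1*94852 = -7875/2 - 1*94852 = -7875/2 - 94852 = -197579/2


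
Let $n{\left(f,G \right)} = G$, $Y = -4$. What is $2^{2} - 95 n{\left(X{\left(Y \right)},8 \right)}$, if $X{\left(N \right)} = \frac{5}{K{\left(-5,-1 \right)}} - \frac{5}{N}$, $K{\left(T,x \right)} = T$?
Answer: $-756$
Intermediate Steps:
$X{\left(N \right)} = -1 - \frac{5}{N}$ ($X{\left(N \right)} = \frac{5}{-5} - \frac{5}{N} = 5 \left(- \frac{1}{5}\right) - \frac{5}{N} = -1 - \frac{5}{N}$)
$2^{2} - 95 n{\left(X{\left(Y \right)},8 \right)} = 2^{2} - 760 = 4 - 760 = -756$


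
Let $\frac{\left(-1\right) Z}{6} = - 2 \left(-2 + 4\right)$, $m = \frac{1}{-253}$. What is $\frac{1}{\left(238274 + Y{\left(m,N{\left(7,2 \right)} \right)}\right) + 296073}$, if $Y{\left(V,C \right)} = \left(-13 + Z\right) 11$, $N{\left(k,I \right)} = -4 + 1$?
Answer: $\frac{1}{534468} \approx 1.871 \cdot 10^{-6}$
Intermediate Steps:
$N{\left(k,I \right)} = -3$
$m = - \frac{1}{253} \approx -0.0039526$
$Z = 24$ ($Z = - 6 \left(- 2 \left(-2 + 4\right)\right) = - 6 \left(\left(-2\right) 2\right) = \left(-6\right) \left(-4\right) = 24$)
$Y{\left(V,C \right)} = 121$ ($Y{\left(V,C \right)} = \left(-13 + 24\right) 11 = 11 \cdot 11 = 121$)
$\frac{1}{\left(238274 + Y{\left(m,N{\left(7,2 \right)} \right)}\right) + 296073} = \frac{1}{\left(238274 + 121\right) + 296073} = \frac{1}{238395 + 296073} = \frac{1}{534468}$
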